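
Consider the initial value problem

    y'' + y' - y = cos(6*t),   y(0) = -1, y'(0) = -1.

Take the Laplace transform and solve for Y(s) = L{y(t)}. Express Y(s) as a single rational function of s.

Apply the Laplace transform to the equation.
The derivative rules (L{y''} = s^2 Y - s·y(0) - y'(0) and L{y'} = sY - y(0), with y(0) = -1, y'(0) = -1) turn the left side into (s^2 + s - 1)Y - (-s - 2).
The right side is L{cos(6*t)} = s/(s^2 + 36).
So (s^2 + s - 1)Y = s/(s^2 + 36) + (-s - 2).
Solve for Y(s) and write it as one ratio of polynomials.

Y(s) = (-s^3 - 2*s^2 - 35*s - 72)/(s^4 + s^3 + 35*s^2 + 36*s - 36)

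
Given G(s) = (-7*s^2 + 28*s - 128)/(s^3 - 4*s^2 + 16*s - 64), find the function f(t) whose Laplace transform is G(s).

f(t) = -4*exp(4*t) + 4*sin(4*t) - 3*cos(4*t)

Factor the denominator: s^3 - 4*s^2 + 16*s - 64 = (s - 4)*(s^2 + 16).
Partial fraction decomposition gives [-4/(s - 4)] + [-3*s/(s^2 + 16)] + [16/(s^2 + 16)].
Invert each term: -4/(s - 4) ↔ -4e^(4t); -3·s/(s^2 + 16) ↔ -3cos(4t); 4·4/(s^2 + 16) ↔ 4sin(4t).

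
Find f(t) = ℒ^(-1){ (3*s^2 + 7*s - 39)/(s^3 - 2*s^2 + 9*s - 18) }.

f(t) = -exp(2*t) + 5*sin(3*t) + 4*cos(3*t)

Factor the denominator: s^3 - 2*s^2 + 9*s - 18 = (s - 2)*(s^2 + 9).
Partial fraction decomposition gives [-1/(s - 2)] + [4*s/(s^2 + 9)] + [15/(s^2 + 9)].
Invert each term: -1/(s - 2) ↔ -e^(2t); 4·s/(s^2 + 9) ↔ 4cos(3t); 5·3/(s^2 + 9) ↔ 5sin(3t).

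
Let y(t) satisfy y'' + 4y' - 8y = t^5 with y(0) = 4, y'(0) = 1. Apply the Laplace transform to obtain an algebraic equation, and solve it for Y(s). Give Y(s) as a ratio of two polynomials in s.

Apply the Laplace transform to the equation.
Using L{y''} = s^2 Y - s·y(0) - y'(0) and L{y'} = sY - y(0), with y(0) = 4, y'(0) = 1, the left side becomes (s^2 + 4*s - 8)Y - (4*s + 17).
The right side is L{t^5} = 120/s^6.
So (s^2 + 4*s - 8)Y = 120/s^6 + (4*s + 17).
Divide through and combine into a single rational function.

Y(s) = (4*s^7 + 17*s^6 + 120)/(s^8 + 4*s^7 - 8*s^6)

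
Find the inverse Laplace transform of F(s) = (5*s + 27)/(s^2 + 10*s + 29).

Complete the square in the denominator: s^2 + 10*s + 29 = (s + 5)^2 + 2^2.
Split the numerator to match: 5*s + 27 = 5·(s + 5) + 1·2.
Invert each term: 5·(s + 5)/((s + 5)^2 + 4) ↔ 5e^(-5t)cos(2t); 1·2/((s + 5)^2 + 4) ↔ e^(-5t)sin(2t).

exp(-5*t)*sin(2*t) + 5*exp(-5*t)*cos(2*t)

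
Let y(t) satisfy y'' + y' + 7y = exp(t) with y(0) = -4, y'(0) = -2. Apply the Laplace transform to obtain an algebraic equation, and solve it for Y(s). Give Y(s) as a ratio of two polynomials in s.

Y(s) = (-4*s^2 - 2*s + 7)/(s^3 + 6*s - 7)

Take the Laplace transform of both sides.
Using L{y''} = s^2 Y - s·y(0) - y'(0) and L{y'} = sY - y(0), with y(0) = -4, y'(0) = -2, the left side becomes (s^2 + s + 7)Y - (-4*s - 6).
The right side is L{exp(t)} = 1/(s - 1).
So (s^2 + s + 7)Y = 1/(s - 1) + (-4*s - 6).
Solve for Y(s) and write it as one ratio of polynomials.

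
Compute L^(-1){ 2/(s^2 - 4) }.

Since L{sinh(2t)} = 2/(s^2 - 4), the inverse is sinh(2*t).

sinh(2*t)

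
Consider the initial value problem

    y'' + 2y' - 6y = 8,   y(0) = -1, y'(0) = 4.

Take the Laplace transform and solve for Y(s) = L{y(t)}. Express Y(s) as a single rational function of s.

Laplace-transform each side.
Using L{y''} = s^2 Y - s·y(0) - y'(0) and L{y'} = sY - y(0), with y(0) = -1, y'(0) = 4, the left side becomes (s^2 + 2*s - 6)Y - (-s + 2).
The right side is L{8} = 8/s.
So (s^2 + 2*s - 6)Y = 8/s + (-s + 2).
Divide through and combine into a single rational function.

Y(s) = (-s^2 + 2*s + 8)/(s^3 + 2*s^2 - 6*s)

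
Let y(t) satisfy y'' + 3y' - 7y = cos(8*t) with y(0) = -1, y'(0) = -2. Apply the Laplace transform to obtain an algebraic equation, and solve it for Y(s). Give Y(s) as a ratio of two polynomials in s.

Take the Laplace transform of both sides.
The derivative rules (L{y''} = s^2 Y - s·y(0) - y'(0) and L{y'} = sY - y(0), with y(0) = -1, y'(0) = -2) turn the left side into (s^2 + 3*s - 7)Y - (-s - 5).
The right side is L{cos(8*t)} = s/(s^2 + 64).
So (s^2 + 3*s - 7)Y = s/(s^2 + 64) + (-s - 5).
Isolate Y and clear denominators.

Y(s) = (-s^3 - 5*s^2 - 63*s - 320)/(s^4 + 3*s^3 + 57*s^2 + 192*s - 448)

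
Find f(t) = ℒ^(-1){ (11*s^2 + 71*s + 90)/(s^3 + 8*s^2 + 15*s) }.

f(t) = 6 + 4*exp(-3*t) + exp(-5*t)

Factor the denominator: s^3 + 8*s^2 + 15*s = s*(s + 3)*(s + 5).
Partial fraction decomposition gives [6/s] + [1/(s + 5)] + [4/(s + 3)].
Invert each term: 6/(s - 0) ↔ 6e^(0t); 1/(s + 5) ↔ e^(-5t); 4/(s + 3) ↔ 4e^(-3t).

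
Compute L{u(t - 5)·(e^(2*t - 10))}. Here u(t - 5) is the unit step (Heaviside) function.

exp(-5*s)/(s - 2)

By the second shifting theorem, L{u(t - c)·g(t - c)} = e^(-cs)·H(s) with c = 5 and H(s) = L{g(t)}.
L{e^(2t)} = 1/(s - 2).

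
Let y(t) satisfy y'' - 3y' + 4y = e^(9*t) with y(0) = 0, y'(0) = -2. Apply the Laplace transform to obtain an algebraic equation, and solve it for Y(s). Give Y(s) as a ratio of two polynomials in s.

Y(s) = (-2*s + 19)/(s^3 - 12*s^2 + 31*s - 36)

Transform both sides with L{·}.
With L{y''} = s^2 Y - s·y(0) - y'(0) and L{y'} = sY - y(0), with y(0) = 0, y'(0) = -2: the LHS transforms to (s^2 - 3*s + 4)Y - (-2).
The right side is L{e^(9*t)} = 1/(s - 9).
So (s^2 - 3*s + 4)Y = 1/(s - 9) + (-2).
Isolate Y and clear denominators.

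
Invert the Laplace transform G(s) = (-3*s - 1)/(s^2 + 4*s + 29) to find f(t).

f(t) = exp(-2*t)*sin(5*t) - 3*exp(-2*t)*cos(5*t)

Complete the square in the denominator: s^2 + 4*s + 29 = (s + 2)^2 + 5^2.
Split the numerator to match: -3*s - 1 = -3·(s + 2) + 1·5.
Invert each term: -3·(s + 2)/((s + 2)^2 + 25) ↔ -3e^(-2t)cos(5t); 1·5/((s + 2)^2 + 25) ↔ e^(-2t)sin(5t).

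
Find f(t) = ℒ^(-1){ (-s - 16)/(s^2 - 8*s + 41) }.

f(t) = -4*exp(4*t)*sin(5*t) - exp(4*t)*cos(5*t)

Complete the square in the denominator: s^2 - 8*s + 41 = (s - 4)^2 + 5^2.
Split the numerator to match: -s - 16 = -1·(s - 4) - 4·5.
Invert each term: -1·(s - 4)/((s - 4)^2 + 25) ↔ -e^(4t)cos(5t); -4·5/((s - 4)^2 + 25) ↔ -4e^(4t)sin(5t).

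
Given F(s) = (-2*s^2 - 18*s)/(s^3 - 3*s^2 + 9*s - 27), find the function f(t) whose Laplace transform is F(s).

f(t) = -4*exp(3*t) - 4*sin(3*t) + 2*cos(3*t)

Factor the denominator: s^3 - 3*s^2 + 9*s - 27 = (s - 3)*(s^2 + 9).
Partial fraction decomposition gives [-4/(s - 3)] + [2*s/(s^2 + 9)] + [-12/(s^2 + 9)].
Invert each term: -4/(s - 3) ↔ -4e^(3t); 2·s/(s^2 + 9) ↔ 2cos(3t); -4·3/(s^2 + 9) ↔ -4sin(3t).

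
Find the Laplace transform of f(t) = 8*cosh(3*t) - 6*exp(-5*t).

8*s/(s^2 - 9) - 6/(s + 5)

By linearity of the Laplace transform, transform each term separately.
(8)·[L{cosh(3t)} = s/(s^2 - 9)]; (-6)·[L{e^(-5t)} = 1/(s + 5)].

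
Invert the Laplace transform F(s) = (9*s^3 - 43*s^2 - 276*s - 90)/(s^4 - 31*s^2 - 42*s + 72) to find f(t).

Factor the denominator: s^4 - 31*s^2 - 42*s + 72 = (s - 6)*(s - 1)*(s + 3)*(s + 4).
Partial fraction decomposition gives [3/(s + 3)] + [5/(s + 4)] + [-3/(s - 6)] + [4/(s - 1)].
Invert each term: 3/(s + 3) ↔ 3e^(-3t); 5/(s + 4) ↔ 5e^(-4t); -3/(s - 6) ↔ -3e^(6t); 4/(s - 1) ↔ 4e^(t).

f(t) = -3*exp(6*t) + 4*exp(t) + 3*exp(-3*t) + 5*exp(-4*t)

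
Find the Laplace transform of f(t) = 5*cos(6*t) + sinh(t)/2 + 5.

5*s/(s^2 + 36) + 1/(2*(s^2 - 1)) + 5/s

Apply the Laplace transform termwise.
L{5} = 5/s; (5)·[L{cos(6t)} = s/(s^2 + 36)]; (1/2)·[L{sinh(t)} = 1/(s^2 - 1)].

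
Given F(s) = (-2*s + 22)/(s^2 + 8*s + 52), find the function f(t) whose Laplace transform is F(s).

Complete the square in the denominator: s^2 + 8*s + 52 = (s + 4)^2 + 6^2.
Split the numerator to match: -2*s + 22 = -2·(s + 4) + 5·6.
Invert each term: -2·(s + 4)/((s + 4)^2 + 36) ↔ -2e^(-4t)cos(6t); 5·6/((s + 4)^2 + 36) ↔ 5e^(-4t)sin(6t).

f(t) = 5*exp(-4*t)*sin(6*t) - 2*exp(-4*t)*cos(6*t)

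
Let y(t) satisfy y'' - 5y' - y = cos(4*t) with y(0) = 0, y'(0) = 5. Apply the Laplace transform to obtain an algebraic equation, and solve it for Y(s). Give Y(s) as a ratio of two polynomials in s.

Y(s) = (5*s^2 + s + 80)/(s^4 - 5*s^3 + 15*s^2 - 80*s - 16)

Laplace-transform each side.
Using L{y''} = s^2 Y - s·y(0) - y'(0) and L{y'} = sY - y(0), with y(0) = 0, y'(0) = 5, the left side becomes (s^2 - 5*s - 1)Y - (5).
The right side is L{cos(4*t)} = s/(s^2 + 16).
So (s^2 - 5*s - 1)Y = s/(s^2 + 16) + (5).
Solve for Y(s) and write it as one ratio of polynomials.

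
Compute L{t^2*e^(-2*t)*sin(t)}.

L{sin(t)} = 1/(s^2 + 1).
Multiplying by e^(-2t) shifts s → s + 2, so L{e^(-2*t)*sin(t)} = 1/((s + 2)^2 + 1).
Then apply L{t^2·g(t)} = (-1)^2 d^2/ds^2[G(s)] with G(s) = 1/((s + 2)^2 + 1):
differentiating 2 times and applying the sign gives 2*(3*s^2 + 12*s + 11)/(s^2 + 4*s + 5)^3.

2*(3*s^2 + 12*s + 11)/(s^2 + 4*s + 5)^3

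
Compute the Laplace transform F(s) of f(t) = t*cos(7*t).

F(s) = (s - 7)*(s + 7)/(s^2 + 49)^2

L{cos(7t)} = s/(s^2 + 49).
Then apply L{t·g(t)} = -d/ds[G(s)] with G(s) = s/(s^2 + 49):
differentiating 1 time and applying the sign gives (s - 7)*(s + 7)/(s^2 + 49)^2.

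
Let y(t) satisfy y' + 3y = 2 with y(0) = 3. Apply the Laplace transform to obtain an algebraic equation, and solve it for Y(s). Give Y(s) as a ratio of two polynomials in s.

Apply the Laplace transform to the equation.
The derivative rules (L{y'} = sY - y(0) = sY - 3) turn the left side into (s + 3)Y - (3).
The right side is L{2} = 2/s.
So (s + 3)Y = 2/s + (3).
Solve for Y(s) and write it as one ratio of polynomials.

Y(s) = (3*s + 2)/(s^2 + 3*s)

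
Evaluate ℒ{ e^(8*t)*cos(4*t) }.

L{cos(4t)} = s/(s^2 + 16).
By the first shifting theorem, multiplying by e^(8t) replaces s with s - 8.

(s - 8)/((s - 8)^2 + 16)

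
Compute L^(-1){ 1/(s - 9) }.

exp(9*t)

Since L{e^(9t)} = 1/(s - 9), the inverse is e^(9*t).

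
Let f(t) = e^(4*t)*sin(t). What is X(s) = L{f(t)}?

L{sin(t)} = 1/(s^2 + 1).
By the first shifting theorem, multiplying by e^(4t) replaces s with s - 4.

X(s) = 1/((s - 4)^2 + 1)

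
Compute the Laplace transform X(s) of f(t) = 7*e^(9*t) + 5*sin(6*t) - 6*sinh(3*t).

X(s) = 30/(s^2 + 36) - 18/(s^2 - 9) + 7/(s - 9)

By linearity of the Laplace transform, transform each term separately.
(5)·[L{sin(6t)} = 6/(s^2 + 36)]; (-6)·[L{sinh(3t)} = 3/(s^2 - 9)]; (7)·[L{e^(9t)} = 1/(s - 9)].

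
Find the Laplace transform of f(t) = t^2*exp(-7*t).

2/(s + 7)^3

L{e^(-7t)} = 1/(s + 7).
Then apply L{t^2·g(t)} = (-1)^2 d^2/ds^2[H(s)] with H(s) = 1/(s + 7):
differentiating 2 times and applying the sign gives 2/(s + 7)^3.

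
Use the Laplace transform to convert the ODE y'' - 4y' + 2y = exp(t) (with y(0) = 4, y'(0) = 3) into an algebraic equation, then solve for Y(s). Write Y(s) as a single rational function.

Laplace-transform each side.
With L{y''} = s^2 Y - s·y(0) - y'(0) and L{y'} = sY - y(0), with y(0) = 4, y'(0) = 3: the LHS transforms to (s^2 - 4*s + 2)Y - (4*s - 13).
The right side is L{exp(t)} = 1/(s - 1).
So (s^2 - 4*s + 2)Y = 1/(s - 1) + (4*s - 13).
Isolate Y and clear denominators.

Y(s) = (4*s^2 - 17*s + 14)/(s^3 - 5*s^2 + 6*s - 2)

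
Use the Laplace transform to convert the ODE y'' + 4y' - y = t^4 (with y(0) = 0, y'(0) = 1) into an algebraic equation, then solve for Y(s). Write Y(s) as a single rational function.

Y(s) = (s^5 + 24)/(s^7 + 4*s^6 - s^5)

Transform both sides with L{·}.
The derivative rules (L{y''} = s^2 Y - s·y(0) - y'(0) and L{y'} = sY - y(0), with y(0) = 0, y'(0) = 1) turn the left side into (s^2 + 4*s - 1)Y - (1).
The right side is L{t^4} = 24/s^5.
So (s^2 + 4*s - 1)Y = 24/s^5 + (1).
Solve for Y(s) and write it as one ratio of polynomials.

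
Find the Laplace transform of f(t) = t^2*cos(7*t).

L{cos(7t)} = s/(s^2 + 49).
Then apply L{t^2·g(t)} = (-1)^2 d^2/ds^2[G(s)] with G(s) = s/(s^2 + 49):
differentiating 2 times and applying the sign gives 2*s*(s^2 - 147)/(s^2 + 49)^3.

2*s*(s^2 - 147)/(s^2 + 49)^3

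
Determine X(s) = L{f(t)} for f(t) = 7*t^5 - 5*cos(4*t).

Apply the Laplace transform termwise.
(7)·[L{t^5} = 5!/s^6 = 120/s^6]; (-5)·[L{cos(4t)} = s/(s^2 + 16)].

X(s) = -5*s/(s^2 + 16) + 840/s^6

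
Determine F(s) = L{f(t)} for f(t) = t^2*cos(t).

F(s) = 2*s*(s^2 - 3)/(s^2 + 1)^3

L{cos(t)} = s/(s^2 + 1).
Then apply L{t^2·g(t)} = (-1)^2 d^2/ds^2[G(s)] with G(s) = s/(s^2 + 1):
differentiating 2 times and applying the sign gives 2*s*(s^2 - 3)/(s^2 + 1)^3.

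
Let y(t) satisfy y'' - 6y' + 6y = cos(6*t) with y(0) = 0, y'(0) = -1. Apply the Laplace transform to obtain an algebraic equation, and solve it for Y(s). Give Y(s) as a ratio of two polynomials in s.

Y(s) = (-s^2 + s - 36)/(s^4 - 6*s^3 + 42*s^2 - 216*s + 216)

Take the Laplace transform of both sides.
The derivative rules (L{y''} = s^2 Y - s·y(0) - y'(0) and L{y'} = sY - y(0), with y(0) = 0, y'(0) = -1) turn the left side into (s^2 - 6*s + 6)Y - (-1).
The right side is L{cos(6*t)} = s/(s^2 + 36).
So (s^2 - 6*s + 6)Y = s/(s^2 + 36) + (-1).
Isolate Y and clear denominators.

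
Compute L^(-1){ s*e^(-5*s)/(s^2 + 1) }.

Heaviside(t - 5)*(cos(t - 5))

The factor e^(-5s) signals a time shift by c = 5 (second shifting theorem).
L{cos(t)} = s/(s^2 + 1), so L^-1{s/(s^2 + 1)} = cos(t).
Hence the inverse is u(t - 5) times that function evaluated at t - 5.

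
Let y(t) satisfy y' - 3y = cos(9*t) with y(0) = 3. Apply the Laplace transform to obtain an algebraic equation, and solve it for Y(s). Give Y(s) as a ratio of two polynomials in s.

Apply the Laplace transform to the equation.
The derivative rules (L{y'} = sY - y(0) = sY - 3) turn the left side into (s - 3)Y - (3).
The right side is L{cos(9*t)} = s/(s^2 + 81).
So (s - 3)Y = s/(s^2 + 81) + (3).
Solve for Y(s) and write it as one ratio of polynomials.

Y(s) = (3*s^2 + s + 243)/(s^3 - 3*s^2 + 81*s - 243)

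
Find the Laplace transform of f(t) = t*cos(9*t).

L{cos(9t)} = s/(s^2 + 81).
Then apply L{t·g(t)} = -d/ds[G(s)] with G(s) = s/(s^2 + 81):
differentiating 1 time and applying the sign gives (s - 9)*(s + 9)/(s^2 + 81)^2.

(s - 9)*(s + 9)/(s^2 + 81)^2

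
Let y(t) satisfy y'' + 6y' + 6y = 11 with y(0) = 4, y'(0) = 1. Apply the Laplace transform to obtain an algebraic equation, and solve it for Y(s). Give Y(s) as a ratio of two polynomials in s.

Laplace-transform each side.
The derivative rules (L{y''} = s^2 Y - s·y(0) - y'(0) and L{y'} = sY - y(0), with y(0) = 4, y'(0) = 1) turn the left side into (s^2 + 6*s + 6)Y - (4*s + 25).
The right side is L{11} = 11/s.
So (s^2 + 6*s + 6)Y = 11/s + (4*s + 25).
Solve for Y(s) and write it as one ratio of polynomials.

Y(s) = (4*s^2 + 25*s + 11)/(s^3 + 6*s^2 + 6*s)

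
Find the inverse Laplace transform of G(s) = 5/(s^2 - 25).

sinh(5*t)

Since L{sinh(5t)} = 5/(s^2 - 25), the inverse is sinh(5*t).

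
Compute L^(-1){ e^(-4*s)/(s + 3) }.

The factor e^(-4s) signals a time shift by c = 4 (second shifting theorem).
L{e^(-3t)} = 1/(s + 3), so L^-1{1/(s + 3)} = e^(-3*t).
Hence the inverse is u(t - 4) times that function evaluated at t - 4.

Heaviside(t - 4)*(exp(-3*t + 12))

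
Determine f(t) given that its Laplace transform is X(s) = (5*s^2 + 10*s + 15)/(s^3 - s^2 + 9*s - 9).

f(t) = 3*exp(t) + 4*sin(3*t) + 2*cos(3*t)

Factor the denominator: s^3 - s^2 + 9*s - 9 = (s - 1)*(s^2 + 9).
Partial fraction decomposition gives [3/(s - 1)] + [2*s/(s^2 + 9)] + [12/(s^2 + 9)].
Invert each term: 3/(s - 1) ↔ 3e^(t); 2·s/(s^2 + 9) ↔ 2cos(3t); 4·3/(s^2 + 9) ↔ 4sin(3t).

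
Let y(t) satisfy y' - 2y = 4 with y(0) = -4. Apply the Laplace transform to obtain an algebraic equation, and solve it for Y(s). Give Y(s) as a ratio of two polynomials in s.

Transform both sides with L{·}.
Using L{y'} = sY - y(0) = sY - (-4), the left side becomes (s - 2)Y - (-4).
The right side is L{4} = 4/s.
So (s - 2)Y = 4/s + (-4).
Divide through and combine into a single rational function.

Y(s) = (-4*s + 4)/(s^2 - 2*s)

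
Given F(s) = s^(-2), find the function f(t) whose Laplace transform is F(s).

f(t) = t

Since L{t} = 1!/s^2 = 1/s^2, the inverse is t.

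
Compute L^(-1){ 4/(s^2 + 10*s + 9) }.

exp(-5*t)*sinh(4*t)

Rewrite the denominator: s^2 + 10*s + 9 = (s + 5)^2 - 16.
The form in (s + 5) signals a first-shifting-theorem factor e^(-5t).
Since L{sinh(4t)} = 4/(s^2 - 16), the inverse is e^(-5*t)*sinh(4*t).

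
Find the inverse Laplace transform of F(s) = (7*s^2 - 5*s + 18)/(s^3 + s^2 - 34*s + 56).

Factor the denominator: s^3 + s^2 - 34*s + 56 = (s - 4)*(s - 2)*(s + 7).
Partial fraction decomposition gives [5/(s - 4)] + [4/(s + 7)] + [-2/(s - 2)].
Invert each term: 5/(s - 4) ↔ 5e^(4t); 4/(s + 7) ↔ 4e^(-7t); -2/(s - 2) ↔ -2e^(2t).

5*exp(4*t) - 2*exp(2*t) + 4*exp(-7*t)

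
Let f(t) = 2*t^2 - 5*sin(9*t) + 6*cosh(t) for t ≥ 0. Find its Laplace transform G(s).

Apply the Laplace transform termwise.
(-5)·[L{sin(9t)} = 9/(s^2 + 81)]; (2)·[L{t^2} = 2!/s^3 = 2/s^3]; (6)·[L{cosh(t)} = s/(s^2 - 1)].

G(s) = 6*s/(s^2 - 1) - 45/(s^2 + 81) + 4/s^3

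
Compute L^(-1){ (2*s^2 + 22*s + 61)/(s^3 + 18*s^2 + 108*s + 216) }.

Factor the denominator: s^3 + 18*s^2 + 108*s + 216 = (s + 6)^3.
Partial fraction decomposition gives [2/(s + 6)] + [-2/(s + 6)^2] + [(s + 6)^(-3)].
Invert each term: 2/(s + 6) ↔ 2e^(-6t); -2/(s + 6)^2 ↔ -2t·e^(-6t); 1/(s + 6)^3 ↔ (1/2)t^2·e^(-6t).

t^2*exp(-6*t)/2 - 2*t*exp(-6*t) + 2*exp(-6*t)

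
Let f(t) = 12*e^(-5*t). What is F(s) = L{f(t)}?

L{12} = 12/s.
By the first shifting theorem, multiplying by e^(-5t) replaces s with s + 5.

F(s) = 12/(s + 5)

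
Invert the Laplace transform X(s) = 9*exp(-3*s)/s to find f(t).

The factor e^(-3s) signals a time shift by c = 3 (second shifting theorem).
L{9} = 9/s, so L^-1{9/s} = 9.
Hence the inverse is u(t - 3) times that function evaluated at t - 3.

f(t) = Heaviside(t - 3)*(9)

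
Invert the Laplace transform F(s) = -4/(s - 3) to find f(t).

Since L{e^(3t)} = 1/(s - 3), the inverse is e^(3*t), scaled by -4.

f(t) = -4*exp(3*t)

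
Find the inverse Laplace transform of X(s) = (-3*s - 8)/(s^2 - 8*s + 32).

-5*exp(4*t)*sin(4*t) - 3*exp(4*t)*cos(4*t)

Complete the square in the denominator: s^2 - 8*s + 32 = (s - 4)^2 + 4^2.
Split the numerator to match: -3*s - 8 = -3·(s - 4) - 5·4.
Invert each term: -3·(s - 4)/((s - 4)^2 + 16) ↔ -3e^(4t)cos(4t); -5·4/((s - 4)^2 + 16) ↔ -5e^(4t)sin(4t).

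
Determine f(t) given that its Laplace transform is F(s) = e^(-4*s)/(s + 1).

f(t) = Heaviside(t - 4)*(exp(-t + 4))

The factor e^(-4s) signals a time shift by c = 4 (second shifting theorem).
L{e^(-t)} = 1/(s + 1), so L^-1{1/(s + 1)} = e^(-t).
Hence the inverse is u(t - 4) times that function evaluated at t - 4.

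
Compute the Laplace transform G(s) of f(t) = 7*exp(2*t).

G(s) = 7/(s - 2)

L{7} = 7/s.
By the first shifting theorem, multiplying by e^(2t) replaces s with s - 2.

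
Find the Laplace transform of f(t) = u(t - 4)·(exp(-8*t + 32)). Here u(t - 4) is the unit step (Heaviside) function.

exp(-4*s)/(s + 8)

By the second shifting theorem, L{u(t - c)·g(t - c)} = e^(-cs)·G(s) with c = 4 and G(s) = L{g(t)}.
L{e^(-8t)} = 1/(s + 8).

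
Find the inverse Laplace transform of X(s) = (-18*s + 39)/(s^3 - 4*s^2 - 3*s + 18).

Factor the denominator: s^3 - 4*s^2 - 3*s + 18 = (s - 3)^2*(s + 2).
Partial fraction decomposition gives [-3/(s - 3)] + [-3/(s - 3)^2] + [3/(s + 2)].
Invert each term: -3/(s - 3) ↔ -3e^(3t); -3/(s - 3)^2 ↔ -3t·e^(3t); 3/(s + 2) ↔ 3e^(-2t).

-3*t*exp(3*t) - 3*exp(3*t) + 3*exp(-2*t)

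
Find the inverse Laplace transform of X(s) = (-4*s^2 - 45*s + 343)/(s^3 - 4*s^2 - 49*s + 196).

-4*exp(7*t) - 3*exp(4*t) + 3*exp(-7*t)

Factor the denominator: s^3 - 4*s^2 - 49*s + 196 = (s - 7)*(s - 4)*(s + 7).
Partial fraction decomposition gives [3/(s + 7)] + [-3/(s - 4)] + [-4/(s - 7)].
Invert each term: 3/(s + 7) ↔ 3e^(-7t); -3/(s - 4) ↔ -3e^(4t); -4/(s - 7) ↔ -4e^(7t).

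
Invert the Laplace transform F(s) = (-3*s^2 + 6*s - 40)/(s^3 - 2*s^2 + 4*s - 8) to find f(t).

f(t) = -5*exp(2*t) + 5*sin(2*t) + 2*cos(2*t)

Factor the denominator: s^3 - 2*s^2 + 4*s - 8 = (s - 2)*(s^2 + 4).
Partial fraction decomposition gives [-5/(s - 2)] + [2*s/(s^2 + 4)] + [10/(s^2 + 4)].
Invert each term: -5/(s - 2) ↔ -5e^(2t); 2·s/(s^2 + 4) ↔ 2cos(2t); 5·2/(s^2 + 4) ↔ 5sin(2t).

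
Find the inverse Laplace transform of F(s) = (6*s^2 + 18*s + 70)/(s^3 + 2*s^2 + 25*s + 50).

2*sin(5*t) + 4*cos(5*t) + 2*exp(-2*t)

Factor the denominator: s^3 + 2*s^2 + 25*s + 50 = (s + 2)*(s^2 + 25).
Partial fraction decomposition gives [2/(s + 2)] + [4*s/(s^2 + 25)] + [10/(s^2 + 25)].
Invert each term: 2/(s + 2) ↔ 2e^(-2t); 4·s/(s^2 + 25) ↔ 4cos(5t); 2·5/(s^2 + 25) ↔ 2sin(5t).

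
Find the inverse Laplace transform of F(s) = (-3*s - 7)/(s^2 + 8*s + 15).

Factor the denominator: s^2 + 8*s + 15 = (s + 3)*(s + 5).
Partial fraction decomposition gives [-4/(s + 5)] + [1/(s + 3)].
Invert each term: -4/(s + 5) ↔ -4e^(-5t); 1/(s + 3) ↔ e^(-3t).

exp(-3*t) - 4*exp(-5*t)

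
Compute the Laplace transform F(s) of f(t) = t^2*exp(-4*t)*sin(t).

L{sin(t)} = 1/(s^2 + 1).
Multiplying by e^(-4t) shifts s → s + 4, so L{exp(-4*t)*sin(t)} = 1/((s + 4)^2 + 1).
Then apply L{t^2·g(t)} = (-1)^2 d^2/ds^2[G(s)] with G(s) = 1/((s + 4)^2 + 1):
differentiating 2 times and applying the sign gives 2*(3*s^2 + 24*s + 47)/(s^2 + 8*s + 17)^3.

F(s) = 2*(3*s^2 + 24*s + 47)/(s^2 + 8*s + 17)^3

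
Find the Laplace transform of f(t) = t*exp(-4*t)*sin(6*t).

12*(s + 4)/(s^2 + 8*s + 52)^2

L{sin(6t)} = 6/(s^2 + 36).
Multiplying by e^(-4t) shifts s → s + 4, so L{exp(-4*t)*sin(6*t)} = 6/((s + 4)^2 + 36).
Then apply L{t·g(t)} = -d/ds[G(s)] with G(s) = 6/((s + 4)^2 + 36):
differentiating 1 time and applying the sign gives 12*(s + 4)/(s^2 + 8*s + 52)^2.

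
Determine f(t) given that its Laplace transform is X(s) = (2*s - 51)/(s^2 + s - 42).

Factor the denominator: s^2 + s - 42 = (s - 6)*(s + 7).
Partial fraction decomposition gives [5/(s + 7)] + [-3/(s - 6)].
Invert each term: 5/(s + 7) ↔ 5e^(-7t); -3/(s - 6) ↔ -3e^(6t).

f(t) = -3*exp(6*t) + 5*exp(-7*t)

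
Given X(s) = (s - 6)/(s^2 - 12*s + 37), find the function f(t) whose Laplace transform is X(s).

Rewrite the denominator: s^2 - 12*s + 37 = (s - 6)^2 + 1.
The form in (s - 6) signals a first-shifting-theorem factor e^(6t).
Since L{cos(t)} = s/(s^2 + 1), the inverse is e^(6*t)*cos(t).

f(t) = exp(6*t)*cos(t)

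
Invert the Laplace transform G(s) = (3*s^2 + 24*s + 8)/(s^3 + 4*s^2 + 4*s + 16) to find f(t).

Factor the denominator: s^3 + 4*s^2 + 4*s + 16 = (s + 4)*(s^2 + 4).
Partial fraction decomposition gives [-2/(s + 4)] + [5*s/(s^2 + 4)] + [4/(s^2 + 4)].
Invert each term: -2/(s + 4) ↔ -2e^(-4t); 5·s/(s^2 + 4) ↔ 5cos(2t); 2·2/(s^2 + 4) ↔ 2sin(2t).

f(t) = 2*sin(2*t) + 5*cos(2*t) - 2*exp(-4*t)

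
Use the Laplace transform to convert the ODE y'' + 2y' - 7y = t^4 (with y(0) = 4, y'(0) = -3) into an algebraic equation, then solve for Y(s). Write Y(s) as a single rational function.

Apply the Laplace transform to the equation.
The derivative rules (L{y''} = s^2 Y - s·y(0) - y'(0) and L{y'} = sY - y(0), with y(0) = 4, y'(0) = -3) turn the left side into (s^2 + 2*s - 7)Y - (4*s + 5).
The right side is L{t^4} = 24/s^5.
So (s^2 + 2*s - 7)Y = 24/s^5 + (4*s + 5).
Solve for Y(s) and write it as one ratio of polynomials.

Y(s) = (4*s^6 + 5*s^5 + 24)/(s^7 + 2*s^6 - 7*s^5)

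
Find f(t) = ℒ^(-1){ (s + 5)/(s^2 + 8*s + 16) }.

f(t) = t*exp(-4*t) + exp(-4*t)

Factor the denominator: s^2 + 8*s + 16 = (s + 4)^2.
Partial fraction decomposition gives [1/(s + 4)] + [(s + 4)^(-2)].
Invert each term: 1/(s + 4) ↔ e^(-4t); 1/(s + 4)^2 ↔ t·e^(-4t).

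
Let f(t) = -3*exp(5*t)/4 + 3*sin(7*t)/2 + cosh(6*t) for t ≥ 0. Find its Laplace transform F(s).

F(s) = s/(s^2 - 36) + 21/(2*(s^2 + 49)) - 3/(4*(s - 5))

Apply the Laplace transform termwise.
(3/2)·[L{sin(7t)} = 7/(s^2 + 49)]; L{cosh(6t)} = s/(s^2 - 36); (-3/4)·[L{e^(5t)} = 1/(s - 5)].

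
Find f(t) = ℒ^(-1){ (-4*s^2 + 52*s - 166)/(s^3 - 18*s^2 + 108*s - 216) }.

Factor the denominator: s^3 - 18*s^2 + 108*s - 216 = (s - 6)^3.
Partial fraction decomposition gives [-4/(s - 6)] + [4/(s - 6)^2] + [2/(s - 6)^3].
Invert each term: -4/(s - 6) ↔ -4e^(6t); 4/(s - 6)^2 ↔ 4t·e^(6t); 2/(s - 6)^3 ↔ (1)t^2·e^(6t).

f(t) = t^2*exp(6*t) + 4*t*exp(6*t) - 4*exp(6*t)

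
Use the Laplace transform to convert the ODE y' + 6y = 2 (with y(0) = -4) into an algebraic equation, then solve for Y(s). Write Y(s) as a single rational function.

Y(s) = (-4*s + 2)/(s^2 + 6*s)

Transform both sides with L{·}.
The derivative rules (L{y'} = sY - y(0) = sY - (-4)) turn the left side into (s + 6)Y - (-4).
The right side is L{2} = 2/s.
So (s + 6)Y = 2/s + (-4).
Isolate Y and clear denominators.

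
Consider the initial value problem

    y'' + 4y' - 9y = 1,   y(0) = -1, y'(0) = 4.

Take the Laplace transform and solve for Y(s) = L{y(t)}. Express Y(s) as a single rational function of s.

Y(s) = (-s^2 + 1)/(s^3 + 4*s^2 - 9*s)

Transform both sides with L{·}.
The derivative rules (L{y''} = s^2 Y - s·y(0) - y'(0) and L{y'} = sY - y(0), with y(0) = -1, y'(0) = 4) turn the left side into (s^2 + 4*s - 9)Y - (-s).
The right side is L{1} = 1/s.
So (s^2 + 4*s - 9)Y = 1/s + (-s).
Divide through and combine into a single rational function.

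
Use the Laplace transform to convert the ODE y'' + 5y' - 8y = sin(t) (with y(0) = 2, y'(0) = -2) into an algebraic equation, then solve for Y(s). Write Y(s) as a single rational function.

Y(s) = (2*s^3 + 8*s^2 + 2*s + 9)/(s^4 + 5*s^3 - 7*s^2 + 5*s - 8)

Take the Laplace transform of both sides.
With L{y''} = s^2 Y - s·y(0) - y'(0) and L{y'} = sY - y(0), with y(0) = 2, y'(0) = -2: the LHS transforms to (s^2 + 5*s - 8)Y - (2*s + 8).
The right side is L{sin(t)} = 1/(s^2 + 1).
So (s^2 + 5*s - 8)Y = 1/(s^2 + 1) + (2*s + 8).
Divide through and combine into a single rational function.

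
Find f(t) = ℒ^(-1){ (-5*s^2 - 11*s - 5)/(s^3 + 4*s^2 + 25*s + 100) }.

Factor the denominator: s^3 + 4*s^2 + 25*s + 100 = (s + 4)*(s^2 + 25).
Partial fraction decomposition gives [-1/(s + 4)] + [-4*s/(s^2 + 25)] + [5/(s^2 + 25)].
Invert each term: -1/(s + 4) ↔ -e^(-4t); -4·s/(s^2 + 25) ↔ -4cos(5t); 1·5/(s^2 + 25) ↔ sin(5t).

f(t) = sin(5*t) - 4*cos(5*t) - exp(-4*t)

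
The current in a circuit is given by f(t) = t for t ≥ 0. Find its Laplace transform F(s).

L{t} = 1!/s^2 = 1/s^2.

F(s) = s^(-2)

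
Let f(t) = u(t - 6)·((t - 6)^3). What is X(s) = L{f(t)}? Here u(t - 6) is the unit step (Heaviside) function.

X(s) = 6*exp(-6*s)/s^4

By the second shifting theorem, L{u(t - c)·g(t - c)} = e^(-cs)·G(s) with c = 6 and G(s) = L{g(t)}.
L{t^3} = 3!/s^4 = 6/s^4.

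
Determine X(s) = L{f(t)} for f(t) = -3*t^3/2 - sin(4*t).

X(s) = -4/(s^2 + 16) - 9/s^4

Apply the Laplace transform termwise.
(-3/2)·[L{t^3} = 3!/s^4 = 6/s^4]; (-1)·[L{sin(4t)} = 4/(s^2 + 16)].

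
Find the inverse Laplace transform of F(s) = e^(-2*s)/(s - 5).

Heaviside(t - 2)*(exp(5*t - 10))

The factor e^(-2s) signals a time shift by c = 2 (second shifting theorem).
L{e^(5t)} = 1/(s - 5), so L^-1{1/(s - 5)} = e^(5*t).
Hence the inverse is u(t - 2) times that function evaluated at t - 2.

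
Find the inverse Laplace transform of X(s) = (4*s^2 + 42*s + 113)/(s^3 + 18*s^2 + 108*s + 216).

5*t^2*exp(-6*t)/2 - 6*t*exp(-6*t) + 4*exp(-6*t)

Factor the denominator: s^3 + 18*s^2 + 108*s + 216 = (s + 6)^3.
Partial fraction decomposition gives [4/(s + 6)] + [-6/(s + 6)^2] + [5/(s + 6)^3].
Invert each term: 4/(s + 6) ↔ 4e^(-6t); -6/(s + 6)^2 ↔ -6t·e^(-6t); 5/(s + 6)^3 ↔ (5/2)t^2·e^(-6t).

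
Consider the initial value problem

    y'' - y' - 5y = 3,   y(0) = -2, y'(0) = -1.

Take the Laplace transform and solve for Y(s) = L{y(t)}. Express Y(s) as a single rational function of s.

Take the Laplace transform of both sides.
Using L{y''} = s^2 Y - s·y(0) - y'(0) and L{y'} = sY - y(0), with y(0) = -2, y'(0) = -1, the left side becomes (s^2 - s - 5)Y - (-2*s + 1).
The right side is L{3} = 3/s.
So (s^2 - s - 5)Y = 3/s + (-2*s + 1).
Solve for Y(s) and write it as one ratio of polynomials.

Y(s) = (-2*s^2 + s + 3)/(s^3 - s^2 - 5*s)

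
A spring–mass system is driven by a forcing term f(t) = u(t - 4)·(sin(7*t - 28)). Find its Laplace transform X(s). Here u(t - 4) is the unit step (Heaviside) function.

By the second shifting theorem, L{u(t - c)·g(t - c)} = e^(-cs)·G(s) with c = 4 and G(s) = L{g(t)}.
L{sin(7t)} = 7/(s^2 + 49).

X(s) = 7*exp(-4*s)/(s^2 + 49)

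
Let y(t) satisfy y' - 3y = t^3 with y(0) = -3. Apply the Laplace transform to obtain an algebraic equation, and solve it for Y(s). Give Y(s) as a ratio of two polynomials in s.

Y(s) = (-3*s^4 + 6)/(s^5 - 3*s^4)

Laplace-transform each side.
With L{y'} = sY - y(0) = sY - (-3): the LHS transforms to (s - 3)Y - (-3).
The right side is L{t^3} = 6/s^4.
So (s - 3)Y = 6/s^4 + (-3).
Solve for Y(s) and write it as one ratio of polynomials.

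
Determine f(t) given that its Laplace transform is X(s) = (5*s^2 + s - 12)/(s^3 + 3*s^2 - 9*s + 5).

f(t) = -t*exp(t) + 2*exp(t) + 3*exp(-5*t)

Factor the denominator: s^3 + 3*s^2 - 9*s + 5 = (s - 1)^2*(s + 5).
Partial fraction decomposition gives [2/(s - 1)] + [-1/(s - 1)^2] + [3/(s + 5)].
Invert each term: 2/(s - 1) ↔ 2e^(t); -1/(s - 1)^2 ↔ -t·e^(t); 3/(s + 5) ↔ 3e^(-5t).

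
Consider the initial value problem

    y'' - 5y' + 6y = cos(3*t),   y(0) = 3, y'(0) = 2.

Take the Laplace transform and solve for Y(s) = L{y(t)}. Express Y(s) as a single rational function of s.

Y(s) = (3*s^3 - 13*s^2 + 28*s - 117)/(s^4 - 5*s^3 + 15*s^2 - 45*s + 54)

Apply the Laplace transform to the equation.
The derivative rules (L{y''} = s^2 Y - s·y(0) - y'(0) and L{y'} = sY - y(0), with y(0) = 3, y'(0) = 2) turn the left side into (s^2 - 5*s + 6)Y - (3*s - 13).
The right side is L{cos(3*t)} = s/(s^2 + 9).
So (s^2 - 5*s + 6)Y = s/(s^2 + 9) + (3*s - 13).
Solve for Y(s) and write it as one ratio of polynomials.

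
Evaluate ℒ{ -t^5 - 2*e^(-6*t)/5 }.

The transform is linear, so treat each term independently.
(-1)·[L{t^5} = 5!/s^6 = 120/s^6]; (-2/5)·[L{e^(-6t)} = 1/(s + 6)].

-2/(5*(s + 6)) - 120/s^6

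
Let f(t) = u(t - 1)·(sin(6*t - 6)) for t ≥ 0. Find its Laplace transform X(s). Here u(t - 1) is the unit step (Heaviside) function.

X(s) = 6*exp(-s)/(s^2 + 36)

By the second shifting theorem, L{u(t - c)·g(t - c)} = e^(-cs)·G(s) with c = 1 and G(s) = L{g(t)}.
L{sin(6t)} = 6/(s^2 + 36).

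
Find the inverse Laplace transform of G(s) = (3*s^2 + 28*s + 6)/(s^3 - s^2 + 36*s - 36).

Factor the denominator: s^3 - s^2 + 36*s - 36 = (s - 1)*(s^2 + 36).
Partial fraction decomposition gives [1/(s - 1)] + [2*s/(s^2 + 36)] + [30/(s^2 + 36)].
Invert each term: 1/(s - 1) ↔ e^(t); 2·s/(s^2 + 36) ↔ 2cos(6t); 5·6/(s^2 + 36) ↔ 5sin(6t).

exp(t) + 5*sin(6*t) + 2*cos(6*t)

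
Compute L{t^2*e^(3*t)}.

L{e^(3t)} = 1/(s - 3).
Then apply L{t^2·g(t)} = (-1)^2 d^2/ds^2[G(s)] with G(s) = 1/(s - 3):
differentiating 2 times and applying the sign gives 2/(s - 3)^3.

2/(s - 3)^3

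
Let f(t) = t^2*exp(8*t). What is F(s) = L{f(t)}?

F(s) = 2/(s - 8)^3

L{e^(8t)} = 1/(s - 8).
Then apply L{t^2·g(t)} = (-1)^2 d^2/ds^2[G(s)] with G(s) = 1/(s - 8):
differentiating 2 times and applying the sign gives 2/(s - 8)^3.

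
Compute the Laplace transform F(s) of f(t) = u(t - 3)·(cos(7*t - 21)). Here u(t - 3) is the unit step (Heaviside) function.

F(s) = s*exp(-3*s)/(s^2 + 49)

By the second shifting theorem, L{u(t - c)·g(t - c)} = e^(-cs)·G(s) with c = 3 and G(s) = L{g(t)}.
L{cos(7t)} = s/(s^2 + 49).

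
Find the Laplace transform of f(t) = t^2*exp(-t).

2/(s + 1)^3

L{e^(-t)} = 1/(s + 1).
Then apply L{t^2·g(t)} = (-1)^2 d^2/ds^2[G(s)] with G(s) = 1/(s + 1):
differentiating 2 times and applying the sign gives 2/(s + 1)^3.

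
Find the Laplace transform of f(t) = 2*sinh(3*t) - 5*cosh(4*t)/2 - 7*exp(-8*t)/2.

The transform is linear, so treat each term independently.
(-7/2)·[L{e^(-8t)} = 1/(s + 8)]; (2)·[L{sinh(3t)} = 3/(s^2 - 9)]; (-5/2)·[L{cosh(4t)} = s/(s^2 - 16)].

-5*s/(2*(s^2 - 16)) + 6/(s^2 - 9) - 7/(2*(s + 8))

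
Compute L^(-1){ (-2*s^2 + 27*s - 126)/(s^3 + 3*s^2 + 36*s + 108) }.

3*sin(6*t) + 3*cos(6*t) - 5*exp(-3*t)

Factor the denominator: s^3 + 3*s^2 + 36*s + 108 = (s + 3)*(s^2 + 36).
Partial fraction decomposition gives [-5/(s + 3)] + [3*s/(s^2 + 36)] + [18/(s^2 + 36)].
Invert each term: -5/(s + 3) ↔ -5e^(-3t); 3·s/(s^2 + 36) ↔ 3cos(6t); 3·6/(s^2 + 36) ↔ 3sin(6t).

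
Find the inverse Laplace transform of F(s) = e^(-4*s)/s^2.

The factor e^(-4s) signals a time shift by c = 4 (second shifting theorem).
L{t} = 1!/s^2 = 1/s^2, so L^-1{s^(-2)} = t.
Hence the inverse is u(t - 4) times that function evaluated at t - 4.

Heaviside(t - 4)*(t - 4)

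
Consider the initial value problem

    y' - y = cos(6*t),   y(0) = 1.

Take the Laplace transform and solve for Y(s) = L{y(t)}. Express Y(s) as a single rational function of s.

Apply the Laplace transform to the equation.
With L{y'} = sY - y(0) = sY - 1: the LHS transforms to (s - 1)Y - (1).
The right side is L{cos(6*t)} = s/(s^2 + 36).
So (s - 1)Y = s/(s^2 + 36) + (1).
Isolate Y and clear denominators.

Y(s) = (s^2 + s + 36)/(s^3 - s^2 + 36*s - 36)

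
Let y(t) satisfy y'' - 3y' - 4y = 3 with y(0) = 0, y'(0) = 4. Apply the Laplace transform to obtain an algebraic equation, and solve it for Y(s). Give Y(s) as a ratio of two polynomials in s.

Y(s) = (4*s + 3)/(s^3 - 3*s^2 - 4*s)

Laplace-transform each side.
Using L{y''} = s^2 Y - s·y(0) - y'(0) and L{y'} = sY - y(0), with y(0) = 0, y'(0) = 4, the left side becomes (s^2 - 3*s - 4)Y - (4).
The right side is L{3} = 3/s.
So (s^2 - 3*s - 4)Y = 3/s + (4).
Isolate Y and clear denominators.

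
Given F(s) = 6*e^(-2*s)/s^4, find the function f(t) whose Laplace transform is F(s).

The factor e^(-2s) signals a time shift by c = 2 (second shifting theorem).
L{t^3} = 3!/s^4 = 6/s^4, so L^-1{6/s^4} = t^3.
Hence the inverse is u(t - 2) times that function evaluated at t - 2.

f(t) = Heaviside(t - 2)*((t - 2)^3)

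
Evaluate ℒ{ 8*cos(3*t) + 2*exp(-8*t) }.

Apply the Laplace transform termwise.
(2)·[L{e^(-8t)} = 1/(s + 8)]; (8)·[L{cos(3t)} = s/(s^2 + 9)].

8*s/(s^2 + 9) + 2/(s + 8)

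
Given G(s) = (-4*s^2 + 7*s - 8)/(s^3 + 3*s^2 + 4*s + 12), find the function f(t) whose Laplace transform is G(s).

Factor the denominator: s^3 + 3*s^2 + 4*s + 12 = (s + 3)*(s^2 + 4).
Partial fraction decomposition gives [-5/(s + 3)] + [s/(s^2 + 4)] + [4/(s^2 + 4)].
Invert each term: -5/(s + 3) ↔ -5e^(-3t); 1·s/(s^2 + 4) ↔ cos(2t); 2·2/(s^2 + 4) ↔ 2sin(2t).

f(t) = 2*sin(2*t) + cos(2*t) - 5*exp(-3*t)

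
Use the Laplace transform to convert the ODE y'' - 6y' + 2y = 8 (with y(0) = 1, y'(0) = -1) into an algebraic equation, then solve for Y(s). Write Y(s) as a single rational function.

Transform both sides with L{·}.
Using L{y''} = s^2 Y - s·y(0) - y'(0) and L{y'} = sY - y(0), with y(0) = 1, y'(0) = -1, the left side becomes (s^2 - 6*s + 2)Y - (s - 7).
The right side is L{8} = 8/s.
So (s^2 - 6*s + 2)Y = 8/s + (s - 7).
Divide through and combine into a single rational function.

Y(s) = (s^2 - 7*s + 8)/(s^3 - 6*s^2 + 2*s)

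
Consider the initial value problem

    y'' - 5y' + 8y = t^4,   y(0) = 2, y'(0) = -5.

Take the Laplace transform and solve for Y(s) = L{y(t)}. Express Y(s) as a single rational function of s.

Y(s) = (2*s^6 - 15*s^5 + 24)/(s^7 - 5*s^6 + 8*s^5)

Laplace-transform each side.
Using L{y''} = s^2 Y - s·y(0) - y'(0) and L{y'} = sY - y(0), with y(0) = 2, y'(0) = -5, the left side becomes (s^2 - 5*s + 8)Y - (2*s - 15).
The right side is L{t^4} = 24/s^5.
So (s^2 - 5*s + 8)Y = 24/s^5 + (2*s - 15).
Solve for Y(s) and write it as one ratio of polynomials.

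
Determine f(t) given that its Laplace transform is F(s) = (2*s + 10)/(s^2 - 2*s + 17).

Complete the square in the denominator: s^2 - 2*s + 17 = (s - 1)^2 + 4^2.
Split the numerator to match: 2*s + 10 = 2·(s - 1) + 3·4.
Invert each term: 2·(s - 1)/((s - 1)^2 + 16) ↔ 2e^(t)cos(4t); 3·4/((s - 1)^2 + 16) ↔ 3e^(t)sin(4t).

f(t) = 3*exp(t)*sin(4*t) + 2*exp(t)*cos(4*t)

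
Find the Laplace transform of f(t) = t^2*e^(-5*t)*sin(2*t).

L{sin(2t)} = 2/(s^2 + 4).
Multiplying by e^(-5t) shifts s → s + 5, so L{e^(-5*t)*sin(2*t)} = 2/((s + 5)^2 + 4).
Then apply L{t^2·g(t)} = (-1)^2 d^2/ds^2[G(s)] with G(s) = 2/((s + 5)^2 + 4):
differentiating 2 times and applying the sign gives 4*(3*s^2 + 30*s + 71)/(s^2 + 10*s + 29)^3.

4*(3*s^2 + 30*s + 71)/(s^2 + 10*s + 29)^3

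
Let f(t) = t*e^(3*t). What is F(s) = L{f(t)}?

F(s) = (s - 3)^(-2)

L{e^(3t)} = 1/(s - 3).
Then apply L{t·g(t)} = -d/ds[G(s)] with G(s) = 1/(s - 3):
differentiating 1 time and applying the sign gives (s - 3)^(-2).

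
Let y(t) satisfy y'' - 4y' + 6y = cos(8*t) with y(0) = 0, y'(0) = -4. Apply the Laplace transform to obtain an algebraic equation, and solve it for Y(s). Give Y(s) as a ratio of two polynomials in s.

Y(s) = (-4*s^2 + s - 256)/(s^4 - 4*s^3 + 70*s^2 - 256*s + 384)

Transform both sides with L{·}.
The derivative rules (L{y''} = s^2 Y - s·y(0) - y'(0) and L{y'} = sY - y(0), with y(0) = 0, y'(0) = -4) turn the left side into (s^2 - 4*s + 6)Y - (-4).
The right side is L{cos(8*t)} = s/(s^2 + 64).
So (s^2 - 4*s + 6)Y = s/(s^2 + 64) + (-4).
Divide through and combine into a single rational function.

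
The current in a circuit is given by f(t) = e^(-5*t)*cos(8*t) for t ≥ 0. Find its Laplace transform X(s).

L{cos(8t)} = s/(s^2 + 64).
By the first shifting theorem, multiplying by e^(-5t) replaces s with s + 5.

X(s) = (s + 5)/((s + 5)^2 + 64)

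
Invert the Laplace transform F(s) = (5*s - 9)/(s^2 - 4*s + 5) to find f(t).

Complete the square in the denominator: s^2 - 4*s + 5 = (s - 2)^2 + 1^2.
Split the numerator to match: 5*s - 9 = 5·(s - 2) + 1·1.
Invert each term: 5·(s - 2)/((s - 2)^2 + 1) ↔ 5e^(2t)cos(t); 1·1/((s - 2)^2 + 1) ↔ e^(2t)sin(t).

f(t) = exp(2*t)*sin(t) + 5*exp(2*t)*cos(t)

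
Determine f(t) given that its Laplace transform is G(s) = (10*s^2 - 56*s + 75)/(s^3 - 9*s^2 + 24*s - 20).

f(t) = -t*exp(2*t) + 5*exp(5*t) + 5*exp(2*t)

Factor the denominator: s^3 - 9*s^2 + 24*s - 20 = (s - 5)*(s - 2)^2.
Partial fraction decomposition gives [5/(s - 2)] + [-1/(s - 2)^2] + [5/(s - 5)].
Invert each term: 5/(s - 2) ↔ 5e^(2t); -1/(s - 2)^2 ↔ -t·e^(2t); 5/(s - 5) ↔ 5e^(5t).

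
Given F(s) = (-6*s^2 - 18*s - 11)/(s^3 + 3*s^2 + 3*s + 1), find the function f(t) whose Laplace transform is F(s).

f(t) = t^2*exp(-t)/2 - 6*t*exp(-t) - 6*exp(-t)

Factor the denominator: s^3 + 3*s^2 + 3*s + 1 = (s + 1)^3.
Partial fraction decomposition gives [-6/(s + 1)] + [-6/(s + 1)^2] + [(s + 1)^(-3)].
Invert each term: -6/(s + 1) ↔ -6e^(-t); -6/(s + 1)^2 ↔ -6t·e^(-t); 1/(s + 1)^3 ↔ (1/2)t^2·e^(-t).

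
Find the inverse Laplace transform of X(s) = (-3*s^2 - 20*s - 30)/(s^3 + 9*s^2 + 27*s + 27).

Factor the denominator: s^3 + 9*s^2 + 27*s + 27 = (s + 3)^3.
Partial fraction decomposition gives [-3/(s + 3)] + [-2/(s + 3)^2] + [3/(s + 3)^3].
Invert each term: -3/(s + 3) ↔ -3e^(-3t); -2/(s + 3)^2 ↔ -2t·e^(-3t); 3/(s + 3)^3 ↔ (3/2)t^2·e^(-3t).

3*t^2*exp(-3*t)/2 - 2*t*exp(-3*t) - 3*exp(-3*t)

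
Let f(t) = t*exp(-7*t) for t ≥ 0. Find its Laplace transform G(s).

G(s) = (s + 7)^(-2)

L{e^(-7t)} = 1/(s + 7).
Then apply L{t·g(t)} = -d/ds[H(s)] with H(s) = 1/(s + 7):
differentiating 1 time and applying the sign gives (s + 7)^(-2).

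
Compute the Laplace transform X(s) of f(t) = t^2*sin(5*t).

L{sin(5t)} = 5/(s^2 + 25).
Then apply L{t^2·g(t)} = (-1)^2 d^2/ds^2[G(s)] with G(s) = 5/(s^2 + 25):
differentiating 2 times and applying the sign gives 10*(3*s^2 - 25)/(s^2 + 25)^3.

X(s) = 10*(3*s^2 - 25)/(s^2 + 25)^3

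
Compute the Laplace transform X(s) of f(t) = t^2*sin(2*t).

L{sin(2t)} = 2/(s^2 + 4).
Then apply L{t^2·g(t)} = (-1)^2 d^2/ds^2[G(s)] with G(s) = 2/(s^2 + 4):
differentiating 2 times and applying the sign gives 4*(3*s^2 - 4)/(s^2 + 4)^3.

X(s) = 4*(3*s^2 - 4)/(s^2 + 4)^3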